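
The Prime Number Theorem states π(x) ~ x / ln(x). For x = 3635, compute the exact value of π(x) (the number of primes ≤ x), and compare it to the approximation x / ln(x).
π(3635) = 508;  x/ln(x) ≈ 443.38;  relative error ≈ 12.72%.

Directly count primes up to 3635: π(3635) = 508. The PNT approximation gives 3635/ln(3635) ≈ 3635/8.19836 ≈ 443.38. Relative error (π(x) − x/ln(x)) / π(x) ≈ 12.72%; the approximation is known to undercount slightly (Li(x) is a better estimate).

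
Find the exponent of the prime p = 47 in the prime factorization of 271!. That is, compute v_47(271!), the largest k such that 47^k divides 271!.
v_47(271!) = 5

Legendre's formula: v_p(n!) = Σ_{k ≥ 1} ⌊n / p^k⌋. For p = 47, n = 271, the terms are:
  ⌊271/47^1⌋ = ⌊271/47⌋ = 5
(the next term ⌊271/47^2⌋ = 0, terminating the sum). Summing: v_47(271!) = 5 = 5.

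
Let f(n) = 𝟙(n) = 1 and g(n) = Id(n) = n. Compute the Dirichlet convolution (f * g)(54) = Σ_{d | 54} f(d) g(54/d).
(𝟙 * Id)(54) = 120

Divisors of 54: [1, 2, 3, 6, 9, 18, 27, 54]. For each d | 54:
  d = 1: 𝟙(1) · Id(54/1) = 1 · 54 = 54
  d = 2: 𝟙(2) · Id(54/2) = 1 · 27 = 27
  d = 3: 𝟙(3) · Id(54/3) = 1 · 18 = 18
  d = 6: 𝟙(6) · Id(54/6) = 1 · 9 = 9
  d = 9: 𝟙(9) · Id(54/9) = 1 · 6 = 6
  d = 18: 𝟙(18) · Id(54/18) = 1 · 3 = 3
  d = 27: 𝟙(27) · Id(54/27) = 1 · 2 = 2
  d = 54: 𝟙(54) · Id(54/54) = 1 · 1 = 1
Summing: (𝟙 * Id)(54) = 54 + 27 + 18 + 9 + 6 + 3 + 2 + 1 = 120.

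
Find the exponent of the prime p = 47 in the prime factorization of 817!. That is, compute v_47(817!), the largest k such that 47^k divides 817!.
v_47(817!) = 17

Legendre's formula: v_p(n!) = Σ_{k ≥ 1} ⌊n / p^k⌋. For p = 47, n = 817, the terms are:
  ⌊817/47^1⌋ = ⌊817/47⌋ = 17
(the next term ⌊817/47^2⌋ = 0, terminating the sum). Summing: v_47(817!) = 17 = 17.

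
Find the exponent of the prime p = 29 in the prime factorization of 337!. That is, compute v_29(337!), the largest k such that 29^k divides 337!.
v_29(337!) = 11

Legendre's formula: v_p(n!) = Σ_{k ≥ 1} ⌊n / p^k⌋. For p = 29, n = 337, the terms are:
  ⌊337/29^1⌋ = ⌊337/29⌋ = 11
(the next term ⌊337/29^2⌋ = 0, terminating the sum). Summing: v_29(337!) = 11 = 11.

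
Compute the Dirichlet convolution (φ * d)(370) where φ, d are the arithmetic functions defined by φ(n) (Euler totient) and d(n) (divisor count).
(φ * d)(370) = 684

Divisors of 370: [1, 2, 5, 10, 37, 74, 185, 370]. For each d | 370:
  d = 1: φ(1) · d(370/1) = 1 · 8 = 8
  d = 2: φ(2) · d(370/2) = 1 · 4 = 4
  d = 5: φ(5) · d(370/5) = 4 · 4 = 16
  d = 10: φ(10) · d(370/10) = 4 · 2 = 8
  d = 37: φ(37) · d(370/37) = 36 · 4 = 144
  d = 74: φ(74) · d(370/74) = 36 · 2 = 72
  d = 185: φ(185) · d(370/185) = 144 · 2 = 288
  d = 370: φ(370) · d(370/370) = 144 · 1 = 144
Summing: (φ * d)(370) = 8 + 4 + 16 + 8 + 144 + 72 + 288 + 144 = 684.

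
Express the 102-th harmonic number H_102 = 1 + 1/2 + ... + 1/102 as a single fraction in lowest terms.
H_102 = 1466680552926312970266451896162877432149019/281670315928038407744716588098661706369472

Direct summation: H_102 = 1 + 1/2 + ... + 1/102. The least common denominator is lcm(1, ..., 102) = 7041757898200960193617914702466542659236800; over this denominator the numerator is 7041757898200960193617914702466542659236800 + 3520878949100480096808957351233271329618400 + 2347252632733653397872638234155514219745600 + 1760439474550240048404478675616635664809200 + 1408351579640192038723582940493308531847360 + 1173626316366826698936319117077757109872800 + 1005965414028708599088273528923791808462400 + 880219737275120024202239337808317832404600 + 782417544244551132624212744718504739915200 + 704175789820096019361791470246654265923680 + 640159808927360017601628609315140241748800 + 586813158183413349468159558538878554936400 + 541673684476996937970608823266657127633600 + 502982707014354299544136764461895904231200 + 469450526546730679574527646831102843949120 + 440109868637560012101119668904158916202300 + 414221052835350599624583217792149568190400 + 391208772122275566312106372359252369957600 + 370618836747418957558837615919291718907200 + 352087894910048009680895735123327132961840 + 335321804676236199696091176307930602820800 + 320079904463680008800814304657570120874400 + 306163386878302617113822378368110550401600 + 293406579091706674734079779269439277468200 + 281670315928038407744716588098661706369472 + 270836842238498468985304411633328563816800 + 260805848081517044208070914906168246638400 + 251491353507177149772068382230947952115600 + 242819237868998627366134989740225608939200 + 234725263273365339787263823415551421974560 + 227153480587127748181223054918275569652800 + 220054934318780006050559834452079458101150 + 213386602975786672533876203105046747249600 + 207110526417675299812291608896074784095200 + 201193082805741719817654705784758361692480 + 195604386061137783156053186179626184978800 + 190317781032458383611294991958555207006400 + 185309418373709478779418807959645859453600 + 180557894825665645990202941088885709211200 + 176043947455024004840447867561663566480920 + 171750192639047809600436943962598601444800 + 167660902338118099848045588153965301410400 + 163761811586068841712044527964338201377600 + 160039952231840004400407152328785060437200 + 156483508848910226524842548943700947983040 + 153081693439151308556911189184055275200800 + 149824636131935323268466270265245588494400 + 146703289545853337367039889634719638734100 + 143709344861244085584039075560541686923200 + 140835157964019203872358294049330853184736 + 138073684278450199874861072597383189396800 + 135418421119249234492652205816664281908400 + 132863356569829437615432352876727219985600 + 130402924040758522104035457453084123319200 + 128031961785472003520325721863028048349760 + 125745676753588574886034191115473976057800 + 123539612249139652519612538639763906302400 + 121409618934499313683067494870112804469600 + 119351828783067121925727367838415977275200 + 117362631636682669893631911707775710987280 + 115438654068868199895375650860107256708800 + 113576740293563874090611527459137784826400 + 111773934892078733232030392102643534273600 + 110027467159390003025279917226039729050575 + 108334736895399387594121764653331425526720 + 106693301487893336266938101552523373624800 + 105100864152253137218177831380097651630400 + 103555263208837649906145804448037392047600 + 102054462292767539037940792789370183467200 + 100596541402870859908827352892379180846240 + 99179688707055777374900207076993558580800 + 97802193030568891578026593089813092489400 + 96462436961656988953670064417349899441600 + 95158890516229191805647495979277603503200 + 93890105309346135914905529366220568789824 + 92654709186854739389709403979822929726800 + 91451401275337145371661229902162891678400 + 90278947412832822995101470544442854605600 + 89136175926594432830606515221095476699200 + 88021973727512002420223933780831783240460 + 86935282693839014736023638302056082212800 + 85875096319523904800218471981299300722400 + 84840456604830845706239936174295694689600 + 83830451169059049924022794076982650705200 + 82844210567070119924916643558429913638080 + 81880905793034420856022263982169100688800 + 80939745956332875788711663246741869646400 + 80019976115920002200203576164392530218600 + 79120875260684945995706906769286996171200 + 78241754424455113262421274471850473991520 + 77381954925285276852944117609522446804800 + 76540846719575654278455594592027637600400 + 75717826862375916060407684972758523217600 + 74912318065967661634233135132622794247200 + 74123767349483791511767523183858343781440 + 73351644772926668683519944817359819367050 + 72595442249494434985751697963572604734400 + 71854672430622042792019537780270843461600 + 71128867658595557511292067701682249083200 + 70417578982009601936179147024665426592368 + 69720375229712477164533808935312303556800 + 69036842139225099937430536298691594698400 = 36667013823157824256661297404071935803725475, so H_102 = 36667013823157824256661297404071935803725475/7041757898200960193617914702466542659236800; reducing by gcd(36667013823157824256661297404071935803725475, 7041757898200960193617914702466542659236800) = 25 gives 1466680552926312970266451896162877432149019/281670315928038407744716588098661706369472 ≈ 5.20708. (The PNT-adjacent estimate ln(102) + γ ≈ 5.20219 matches within O(1/n).)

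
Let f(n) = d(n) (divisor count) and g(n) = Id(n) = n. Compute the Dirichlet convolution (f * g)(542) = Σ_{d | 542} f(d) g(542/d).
(d * Id)(542) = 1092

Divisors of 542: [1, 2, 271, 542]. For each d | 542:
  d = 1: d(1) · Id(542/1) = 1 · 542 = 542
  d = 2: d(2) · Id(542/2) = 2 · 271 = 542
  d = 271: d(271) · Id(542/271) = 2 · 2 = 4
  d = 542: d(542) · Id(542/542) = 4 · 1 = 4
Summing: (d * Id)(542) = 542 + 542 + 4 + 4 = 1092.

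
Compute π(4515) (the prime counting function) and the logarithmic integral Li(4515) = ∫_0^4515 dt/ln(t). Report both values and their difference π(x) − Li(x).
π(4515) = 612;  Li(4515) ≈ 627.00;  π(x) − Li(x) ≈ -15.00.

Direct count of primes ≤ 4515 gives π(4515) = 612. Numerical evaluation of the logarithmic integral gives Li(4515) ≈ 627.00. The difference π(x) − Li(x) ≈ -15.00 is typically negative for small/moderate x (Li(x) overestimates), though Littlewood's theorem shows this sign changes infinitely often.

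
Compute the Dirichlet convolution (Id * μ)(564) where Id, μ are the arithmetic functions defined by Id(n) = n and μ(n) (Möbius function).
(Id * μ)(564) = 184

Divisors of 564: [1, 2, 3, 4, 6, 12, 47, 94, 141, 188, 282, 564]. For each d | 564:
  d = 1: Id(1) · μ(564/1) = 1 · 0 = 0
  d = 2: Id(2) · μ(564/2) = 2 · -1 = -2
  d = 3: Id(3) · μ(564/3) = 3 · 0 = 0
  d = 4: Id(4) · μ(564/4) = 4 · 1 = 4
  d = 6: Id(6) · μ(564/6) = 6 · 1 = 6
  d = 12: Id(12) · μ(564/12) = 12 · -1 = -12
  d = 47: Id(47) · μ(564/47) = 47 · 0 = 0
  d = 94: Id(94) · μ(564/94) = 94 · 1 = 94
  d = 141: Id(141) · μ(564/141) = 141 · 0 = 0
  d = 188: Id(188) · μ(564/188) = 188 · -1 = -188
  d = 282: Id(282) · μ(564/282) = 282 · -1 = -282
  d = 564: Id(564) · μ(564/564) = 564 · 1 = 564
Summing: (Id * μ)(564) = 0 + -2 + 0 + 4 + 6 + -12 + 0 + 94 + 0 + -188 + -282 + 564 = 184.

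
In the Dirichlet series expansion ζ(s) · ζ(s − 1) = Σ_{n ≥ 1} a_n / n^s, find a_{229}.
σ(229) = 230

In the product (Σ m^0/m^s)(Σ k / k^s) = Σ (Σ_{d | n} d) / n^s, the coefficient of 1/n^s is σ(n) = Σ_{d | n} d. For n = 229, divisors are [1, 229]; summing: σ(229) = 230.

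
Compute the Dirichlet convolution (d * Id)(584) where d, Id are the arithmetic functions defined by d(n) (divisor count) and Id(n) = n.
(d * Id)(584) = 1950

Divisors of 584: [1, 2, 4, 8, 73, 146, 292, 584]. For each d | 584:
  d = 1: d(1) · Id(584/1) = 1 · 584 = 584
  d = 2: d(2) · Id(584/2) = 2 · 292 = 584
  d = 4: d(4) · Id(584/4) = 3 · 146 = 438
  d = 8: d(8) · Id(584/8) = 4 · 73 = 292
  d = 73: d(73) · Id(584/73) = 2 · 8 = 16
  d = 146: d(146) · Id(584/146) = 4 · 4 = 16
  d = 292: d(292) · Id(584/292) = 6 · 2 = 12
  d = 584: d(584) · Id(584/584) = 8 · 1 = 8
Summing: (d * Id)(584) = 584 + 584 + 438 + 292 + 16 + 16 + 12 + 8 = 1950.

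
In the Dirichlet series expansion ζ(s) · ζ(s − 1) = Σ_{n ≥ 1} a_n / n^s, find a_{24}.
σ(24) = 60

In the product (Σ m^0/m^s)(Σ k / k^s) = Σ (Σ_{d | n} d) / n^s, the coefficient of 1/n^s is σ(n) = Σ_{d | n} d. For n = 24, divisors are [1, 2, 3, 4, 6, 8, 12, 24]; summing: σ(24) = 60.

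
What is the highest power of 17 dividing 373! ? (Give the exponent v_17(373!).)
v_17(373!) = 22

Legendre's formula: v_p(n!) = Σ_{k ≥ 1} ⌊n / p^k⌋. For p = 17, n = 373, the terms are:
  ⌊373/17^1⌋ = ⌊373/17⌋ = 21
  ⌊373/17^2⌋ = ⌊373/289⌋ = 1
(the next term ⌊373/17^3⌋ = 0, terminating the sum). Summing: v_17(373!) = 21 + 1 = 22.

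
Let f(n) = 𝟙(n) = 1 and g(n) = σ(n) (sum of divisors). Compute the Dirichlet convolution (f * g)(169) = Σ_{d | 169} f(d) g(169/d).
(𝟙 * σ)(169) = 198

Divisors of 169: [1, 13, 169]. For each d | 169:
  d = 1: 𝟙(1) · σ(169/1) = 1 · 183 = 183
  d = 13: 𝟙(13) · σ(169/13) = 1 · 14 = 14
  d = 169: 𝟙(169) · σ(169/169) = 1 · 1 = 1
Summing: (𝟙 * σ)(169) = 183 + 14 + 1 = 198.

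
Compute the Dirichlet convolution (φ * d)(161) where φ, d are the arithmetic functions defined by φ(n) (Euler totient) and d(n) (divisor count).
(φ * d)(161) = 192

Divisors of 161: [1, 7, 23, 161]. For each d | 161:
  d = 1: φ(1) · d(161/1) = 1 · 4 = 4
  d = 7: φ(7) · d(161/7) = 6 · 2 = 12
  d = 23: φ(23) · d(161/23) = 22 · 2 = 44
  d = 161: φ(161) · d(161/161) = 132 · 1 = 132
Summing: (φ * d)(161) = 4 + 12 + 44 + 132 = 192.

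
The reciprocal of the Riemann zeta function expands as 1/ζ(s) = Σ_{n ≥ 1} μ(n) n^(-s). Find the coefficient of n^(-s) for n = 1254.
μ(1254) = 1

Factor n = 1254 = 2 · 3 · 11 · 19. μ(n) = 0 if any exponent ≥ 2 (not squarefree); otherwise μ(n) = (−1)^{ω(n)} where ω(n) is the number of distinct prime factors. Applying: μ(1254) = 1.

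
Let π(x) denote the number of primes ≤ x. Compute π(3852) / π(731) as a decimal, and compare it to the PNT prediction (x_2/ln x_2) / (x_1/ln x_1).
π(3852)/π(731) = 534/129 ≈ 4.1395;  PNT prediction ≈ 4.2088.

π(731) = 129 and π(3852) = 534, so π(3852)/π(731) ≈ 4.1395. The PNT-predicted ratio is (3852/ln(3852)) / (731/ln(731)) ≈ 4.2088. The two agree to within a few percent, as expected.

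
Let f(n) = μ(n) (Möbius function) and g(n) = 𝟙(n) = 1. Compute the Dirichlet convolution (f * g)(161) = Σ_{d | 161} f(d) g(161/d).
(μ * 𝟙)(161) = 0

Divisors of 161: [1, 7, 23, 161]. For each d | 161:
  d = 1: μ(1) · 𝟙(161/1) = 1 · 1 = 1
  d = 7: μ(7) · 𝟙(161/7) = -1 · 1 = -1
  d = 23: μ(23) · 𝟙(161/23) = -1 · 1 = -1
  d = 161: μ(161) · 𝟙(161/161) = 1 · 1 = 1
Summing: (μ * 𝟙)(161) = 1 + -1 + -1 + 1 = 0.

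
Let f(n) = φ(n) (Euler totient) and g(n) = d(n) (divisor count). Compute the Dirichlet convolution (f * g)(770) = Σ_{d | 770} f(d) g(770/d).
(φ * d)(770) = 1728

Divisors of 770: [1, 2, 5, 7, 10, 11, 14, 22, 35, 55, 70, 77, 110, 154, 385, 770]. For each d | 770:
  d = 1: φ(1) · d(770/1) = 1 · 16 = 16
  d = 2: φ(2) · d(770/2) = 1 · 8 = 8
  d = 5: φ(5) · d(770/5) = 4 · 8 = 32
  d = 7: φ(7) · d(770/7) = 6 · 8 = 48
  d = 10: φ(10) · d(770/10) = 4 · 4 = 16
  d = 11: φ(11) · d(770/11) = 10 · 8 = 80
  d = 14: φ(14) · d(770/14) = 6 · 4 = 24
  d = 22: φ(22) · d(770/22) = 10 · 4 = 40
  d = 35: φ(35) · d(770/35) = 24 · 4 = 96
  d = 55: φ(55) · d(770/55) = 40 · 4 = 160
  d = 70: φ(70) · d(770/70) = 24 · 2 = 48
  d = 77: φ(77) · d(770/77) = 60 · 4 = 240
  d = 110: φ(110) · d(770/110) = 40 · 2 = 80
  d = 154: φ(154) · d(770/154) = 60 · 2 = 120
  d = 385: φ(385) · d(770/385) = 240 · 2 = 480
  d = 770: φ(770) · d(770/770) = 240 · 1 = 240
Summing: (φ * d)(770) = 16 + 8 + 32 + 48 + 16 + 80 + 24 + 40 + 96 + 160 + 48 + 240 + 80 + 120 + 480 + 240 = 1728.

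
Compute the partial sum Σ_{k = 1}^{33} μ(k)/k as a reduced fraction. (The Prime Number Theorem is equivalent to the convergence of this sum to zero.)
Σ μ(k)/k = -6504197377/200560490130

Values of μ(k) for 1 ≤ k ≤ 33: μ(1) = 1, μ(2) = -1, μ(3) = -1, μ(5) = -1, μ(6) = 1, μ(7) = -1, μ(10) = 1, μ(11) = -1, μ(13) = -1, μ(14) = 1, μ(15) = 1, μ(17) = -1, μ(19) = -1, μ(21) = 1, μ(22) = 1, μ(23) = -1, μ(26) = 1, μ(29) = -1, μ(30) = -1, μ(31) = -1, μ(33) = 1, with μ = 0 on non-squarefree integers. Summing μ(k)/k for k where μ(k) ≠ 0 gives -6504197377/200560490130 ≈ -0.0324. (PNT ⟺ this sum → 0 as n → ∞.)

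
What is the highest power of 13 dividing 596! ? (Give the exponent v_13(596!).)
v_13(596!) = 48

Legendre's formula: v_p(n!) = Σ_{k ≥ 1} ⌊n / p^k⌋. For p = 13, n = 596, the terms are:
  ⌊596/13^1⌋ = ⌊596/13⌋ = 45
  ⌊596/13^2⌋ = ⌊596/169⌋ = 3
(the next term ⌊596/13^3⌋ = 0, terminating the sum). Summing: v_13(596!) = 45 + 3 = 48.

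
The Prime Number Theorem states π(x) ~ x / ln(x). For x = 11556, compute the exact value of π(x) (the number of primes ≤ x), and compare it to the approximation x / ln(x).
π(11556) = 1392;  x/ln(x) ≈ 1235.28;  relative error ≈ 11.26%.

Directly count primes up to 11556: π(11556) = 1392. The PNT approximation gives 11556/ln(11556) ≈ 11556/9.35496 ≈ 1235.28. Relative error (π(x) − x/ln(x)) / π(x) ≈ 11.26%; the approximation is known to undercount slightly (Li(x) is a better estimate).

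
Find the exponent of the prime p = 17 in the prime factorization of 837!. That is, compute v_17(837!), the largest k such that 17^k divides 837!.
v_17(837!) = 51

Legendre's formula: v_p(n!) = Σ_{k ≥ 1} ⌊n / p^k⌋. For p = 17, n = 837, the terms are:
  ⌊837/17^1⌋ = ⌊837/17⌋ = 49
  ⌊837/17^2⌋ = ⌊837/289⌋ = 2
(the next term ⌊837/17^3⌋ = 0, terminating the sum). Summing: v_17(837!) = 49 + 2 = 51.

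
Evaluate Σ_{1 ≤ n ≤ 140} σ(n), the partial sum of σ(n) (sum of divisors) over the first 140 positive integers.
Σ_{n ≤ 140} σ(n) = 16207

Compute σ(n) for each 1 ≤ n ≤ 140: σ(1) = 1, σ(2) = 3, σ(3) = 4, σ(4) = 7, σ(5) = 6, σ(6) = 12, σ(7) = 8, σ(8) = 15, σ(9) = 13, σ(10) = 18, σ(11) = 12, σ(12) = 28, σ(13) = 14, σ(14) = 24, σ(15) = 24, σ(16) = 31, σ(17) = 18, σ(18) = 39, σ(19) = 20, σ(20) = 42, σ(21) = 32, σ(22) = 36, σ(23) = 24, σ(24) = 60, σ(25) = 31, σ(26) = 42, σ(27) = 40, σ(28) = 56, σ(29) = 30, σ(30) = 72, σ(31) = 32, σ(32) = 63, σ(33) = 48, σ(34) = 54, σ(35) = 48, σ(36) = 91, σ(37) = 38, σ(38) = 60, σ(39) = 56, σ(40) = 90, σ(41) = 42, σ(42) = 96, σ(43) = 44, σ(44) = 84, σ(45) = 78, σ(46) = 72, σ(47) = 48, σ(48) = 124, σ(49) = 57, σ(50) = 93, σ(51) = 72, σ(52) = 98, σ(53) = 54, σ(54) = 120, σ(55) = 72, σ(56) = 120, σ(57) = 80, σ(58) = 90, σ(59) = 60, σ(60) = 168, σ(61) = 62, σ(62) = 96, σ(63) = 104, σ(64) = 127, σ(65) = 84, σ(66) = 144, σ(67) = 68, σ(68) = 126, σ(69) = 96, σ(70) = 144, σ(71) = 72, σ(72) = 195, σ(73) = 74, σ(74) = 114, σ(75) = 124, σ(76) = 140, σ(77) = 96, σ(78) = 168, σ(79) = 80, σ(80) = 186, σ(81) = 121, σ(82) = 126, σ(83) = 84, σ(84) = 224, σ(85) = 108, σ(86) = 132, σ(87) = 120, σ(88) = 180, σ(89) = 90, σ(90) = 234, σ(91) = 112, σ(92) = 168, σ(93) = 128, σ(94) = 144, σ(95) = 120, σ(96) = 252, σ(97) = 98, σ(98) = 171, σ(99) = 156, σ(100) = 217, σ(101) = 102, σ(102) = 216, σ(103) = 104, σ(104) = 210, σ(105) = 192, σ(106) = 162, σ(107) = 108, σ(108) = 280, σ(109) = 110, σ(110) = 216, σ(111) = 152, σ(112) = 248, σ(113) = 114, σ(114) = 240, σ(115) = 144, σ(116) = 210, σ(117) = 182, σ(118) = 180, σ(119) = 144, σ(120) = 360, σ(121) = 133, σ(122) = 186, σ(123) = 168, σ(124) = 224, σ(125) = 156, σ(126) = 312, σ(127) = 128, σ(128) = 255, σ(129) = 176, σ(130) = 252, σ(131) = 132, σ(132) = 336, σ(133) = 160, σ(134) = 204, σ(135) = 240, σ(136) = 270, σ(137) = 138, σ(138) = 288, σ(139) = 140, σ(140) = 336. Summing all 140 values: 16207. (Average order: Σ_{n ≤ x} σ(n) ~ (π²/12) x². For x = 140, (π²/12)·140² ≈ 16120.35.)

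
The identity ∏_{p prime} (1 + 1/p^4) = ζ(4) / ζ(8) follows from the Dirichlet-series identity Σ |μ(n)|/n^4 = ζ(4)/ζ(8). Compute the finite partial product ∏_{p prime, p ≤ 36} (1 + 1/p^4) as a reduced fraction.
∏ = 377183486665353545574471751056805902016576/349915921480385530721123181536044923530625

The primes p ≤ 36 are [2, 3, 5, 7, 11, 13, 17, 19, 23, 29, 31]. For each, (1 + 1/p^4) = (p^4 + 1)/p^4. Multiplying these fractions over p ∈ [2, 3, 5, 7, 11, 13, 17, 19, 23, 29, 31] gives 377183486665353545574471751056805902016576/349915921480385530721123181536044923530625. (In the limit P → ∞ this tends to ζ(4)/ζ(8).)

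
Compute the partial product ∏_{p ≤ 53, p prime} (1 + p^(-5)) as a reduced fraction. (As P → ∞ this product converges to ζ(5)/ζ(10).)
∏ = 32347597211284988160480267437380591091977322089812731895007080802055947812864/31226639806314720763085693561071542877365250131832357293968847568717289128655

The primes p ≤ 53 are [2, 3, 5, 7, 11, 13, 17, 19, 23, 29, 31, 37, 41, 43, 47, 53]. For each, (1 + 1/p^5) = (p^5 + 1)/p^5. Multiplying these fractions over p ∈ [2, 3, 5, 7, 11, 13, 17, 19, 23, 29, 31, 37, 41, 43, 47, 53] gives 32347597211284988160480267437380591091977322089812731895007080802055947812864/31226639806314720763085693561071542877365250131832357293968847568717289128655. (In the limit P → ∞ this tends to ζ(5)/ζ(10).)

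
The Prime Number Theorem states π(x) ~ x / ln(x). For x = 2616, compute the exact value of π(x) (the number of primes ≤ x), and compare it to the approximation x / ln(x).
π(2616) = 379;  x/ln(x) ≈ 332.43;  relative error ≈ 12.29%.

Directly count primes up to 2616: π(2616) = 379. The PNT approximation gives 2616/ln(2616) ≈ 2616/7.86940 ≈ 332.43. Relative error (π(x) − x/ln(x)) / π(x) ≈ 12.29%; the approximation is known to undercount slightly (Li(x) is a better estimate).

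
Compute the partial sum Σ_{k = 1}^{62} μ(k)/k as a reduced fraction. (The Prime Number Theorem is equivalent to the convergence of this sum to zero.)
Σ μ(k)/k = 1874648830674470878723/117288381359406970983270

Values of μ(k) for 1 ≤ k ≤ 62: μ(1) = 1, μ(2) = -1, μ(3) = -1, μ(5) = -1, μ(6) = 1, μ(7) = -1, μ(10) = 1, μ(11) = -1, μ(13) = -1, μ(14) = 1, μ(15) = 1, μ(17) = -1, μ(19) = -1, μ(21) = 1, μ(22) = 1, μ(23) = -1, μ(26) = 1, μ(29) = -1, μ(30) = -1, μ(31) = -1, μ(33) = 1, μ(34) = 1, μ(35) = 1, μ(37) = -1, μ(38) = 1, μ(39) = 1, μ(41) = -1, μ(42) = -1, μ(43) = -1, μ(46) = 1, μ(47) = -1, μ(51) = 1, μ(53) = -1, μ(55) = 1, μ(57) = 1, μ(58) = 1, μ(59) = -1, μ(61) = -1, μ(62) = 1, with μ = 0 on non-squarefree integers. Summing μ(k)/k for k where μ(k) ≠ 0 gives 1874648830674470878723/117288381359406970983270 ≈ 0.0160. (PNT ⟺ this sum → 0 as n → ∞.)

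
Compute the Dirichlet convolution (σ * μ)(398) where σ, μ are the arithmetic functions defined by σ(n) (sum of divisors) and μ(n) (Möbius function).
(σ * μ)(398) = 398

Divisors of 398: [1, 2, 199, 398]. For each d | 398:
  d = 1: σ(1) · μ(398/1) = 1 · 1 = 1
  d = 2: σ(2) · μ(398/2) = 3 · -1 = -3
  d = 199: σ(199) · μ(398/199) = 200 · -1 = -200
  d = 398: σ(398) · μ(398/398) = 600 · 1 = 600
Summing: (σ * μ)(398) = 1 + -3 + -200 + 600 = 398.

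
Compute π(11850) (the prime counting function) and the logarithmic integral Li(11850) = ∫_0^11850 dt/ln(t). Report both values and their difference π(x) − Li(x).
π(11850) = 1421;  Li(11850) ≈ 1445.12;  π(x) − Li(x) ≈ -24.12.

Direct count of primes ≤ 11850 gives π(11850) = 1421. Numerical evaluation of the logarithmic integral gives Li(11850) ≈ 1445.12. The difference π(x) − Li(x) ≈ -24.12 is typically negative for small/moderate x (Li(x) overestimates), though Littlewood's theorem shows this sign changes infinitely often.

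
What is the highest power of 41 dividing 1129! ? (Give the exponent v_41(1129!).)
v_41(1129!) = 27

Legendre's formula: v_p(n!) = Σ_{k ≥ 1} ⌊n / p^k⌋. For p = 41, n = 1129, the terms are:
  ⌊1129/41^1⌋ = ⌊1129/41⌋ = 27
(the next term ⌊1129/41^2⌋ = 0, terminating the sum). Summing: v_41(1129!) = 27 = 27.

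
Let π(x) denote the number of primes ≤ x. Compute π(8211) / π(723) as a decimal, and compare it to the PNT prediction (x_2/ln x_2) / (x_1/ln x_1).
π(8211)/π(723) = 1029/128 ≈ 8.0391;  PNT prediction ≈ 8.2952.

π(723) = 128 and π(8211) = 1029, so π(8211)/π(723) ≈ 8.0391. The PNT-predicted ratio is (8211/ln(8211)) / (723/ln(723)) ≈ 8.2952. The two agree to within a few percent, as expected.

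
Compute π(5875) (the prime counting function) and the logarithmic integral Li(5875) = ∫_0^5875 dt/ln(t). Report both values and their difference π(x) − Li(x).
π(5875) = 773;  Li(5875) ≈ 786.03;  π(x) − Li(x) ≈ -13.03.

Direct count of primes ≤ 5875 gives π(5875) = 773. Numerical evaluation of the logarithmic integral gives Li(5875) ≈ 786.03. The difference π(x) − Li(x) ≈ -13.03 is typically negative for small/moderate x (Li(x) overestimates), though Littlewood's theorem shows this sign changes infinitely often.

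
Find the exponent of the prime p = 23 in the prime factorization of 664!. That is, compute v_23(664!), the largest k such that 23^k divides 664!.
v_23(664!) = 29

Legendre's formula: v_p(n!) = Σ_{k ≥ 1} ⌊n / p^k⌋. For p = 23, n = 664, the terms are:
  ⌊664/23^1⌋ = ⌊664/23⌋ = 28
  ⌊664/23^2⌋ = ⌊664/529⌋ = 1
(the next term ⌊664/23^3⌋ = 0, terminating the sum). Summing: v_23(664!) = 28 + 1 = 29.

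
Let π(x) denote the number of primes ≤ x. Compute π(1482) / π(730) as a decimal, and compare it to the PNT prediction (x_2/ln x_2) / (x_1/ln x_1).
π(1482)/π(730) = 234/129 ≈ 1.8140;  PNT prediction ≈ 1.8332.

π(730) = 129 and π(1482) = 234, so π(1482)/π(730) ≈ 1.8140. The PNT-predicted ratio is (1482/ln(1482)) / (730/ln(730)) ≈ 1.8332. The two agree to within a few percent, as expected.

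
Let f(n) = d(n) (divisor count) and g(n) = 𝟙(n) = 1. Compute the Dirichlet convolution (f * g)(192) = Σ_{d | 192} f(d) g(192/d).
(d * 𝟙)(192) = 84

Divisors of 192: [1, 2, 3, 4, 6, 8, 12, 16, 24, 32, 48, 64, 96, 192]. For each d | 192:
  d = 1: d(1) · 𝟙(192/1) = 1 · 1 = 1
  d = 2: d(2) · 𝟙(192/2) = 2 · 1 = 2
  d = 3: d(3) · 𝟙(192/3) = 2 · 1 = 2
  d = 4: d(4) · 𝟙(192/4) = 3 · 1 = 3
  d = 6: d(6) · 𝟙(192/6) = 4 · 1 = 4
  d = 8: d(8) · 𝟙(192/8) = 4 · 1 = 4
  d = 12: d(12) · 𝟙(192/12) = 6 · 1 = 6
  d = 16: d(16) · 𝟙(192/16) = 5 · 1 = 5
  d = 24: d(24) · 𝟙(192/24) = 8 · 1 = 8
  d = 32: d(32) · 𝟙(192/32) = 6 · 1 = 6
  d = 48: d(48) · 𝟙(192/48) = 10 · 1 = 10
  d = 64: d(64) · 𝟙(192/64) = 7 · 1 = 7
  d = 96: d(96) · 𝟙(192/96) = 12 · 1 = 12
  d = 192: d(192) · 𝟙(192/192) = 14 · 1 = 14
Summing: (d * 𝟙)(192) = 1 + 2 + 2 + 3 + 4 + 4 + 6 + 5 + 8 + 6 + 10 + 7 + 12 + 14 = 84.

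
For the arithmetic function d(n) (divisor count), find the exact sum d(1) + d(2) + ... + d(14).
Σ_{n ≤ 14} d(n) = 41

Compute d(n) for each 1 ≤ n ≤ 14: d(1) = 1, d(2) = 2, d(3) = 2, d(4) = 3, d(5) = 2, d(6) = 4, d(7) = 2, d(8) = 4, d(9) = 3, d(10) = 4, d(11) = 2, d(12) = 6, d(13) = 2, d(14) = 4. Summing all 14 values: 41. (Dirichlet's divisor formula: Σ_{n ≤ x} d(n) = x ln(x) + (2γ − 1) x + O(√x). For x = 14, the asymptotic estimate is ≈ 39.11.)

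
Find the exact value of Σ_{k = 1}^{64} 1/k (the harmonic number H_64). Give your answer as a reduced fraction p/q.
H_64 = 623171679694215690971693339/131362987122535807501262400

Direct summation: H_64 = 1 + 1/2 + ... + 1/64. The least common denominator is lcm(1, ..., 64) = 1182266884102822267511361600; over this denominator the numerator is 1182266884102822267511361600 + 591133442051411133755680800 + 394088961367607422503787200 + 295566721025705566877840400 + 236453376820564453502272320 + 197044480683803711251893600 + 168895269157546038215908800 + 147783360512852783438920200 + 131362987122535807501262400 + 118226688410282226751136160 + 107478807645711115228305600 + 98522240341901855625946800 + 90943606469447866731643200 + 84447634578773019107954400 + 78817792273521484500757440 + 73891680256426391719460100 + 69545110829577780441844800 + 65681493561267903750631200 + 62224572847516961447966400 + 59113344205141113375568080 + 56298423052515346071969600 + 53739403822855557614152800 + 51402908004470533370059200 + 49261120170950927812973400 + 47290675364112890700454464 + 45471803234723933365821600 + 43787662374178602500420800 + 42223817289386509553977200 + 40767823589752491983150400 + 39408896136760742250378720 + 38137641422671686048753600 + 36945840128213195859730050 + 35826269215237038409435200 + 34772555414788890220922400 + 33779053831509207643181760 + 32840746780633951875315600 + 31953159029806007230036800 + 31112286423758480723983200 + 30314535489815955577214400 + 29556672102570556687784040 + 28835777661044445549057600 + 28149211526257673035984800 + 27494578700065634128171200 + 26869701911427778807076400 + 26272597424507161500252480 + 25701454002235266685029600 + 25154614555379197181092800 + 24630560085475463906486700 + 24127895593935148316558400 + 23645337682056445350227232 + 23181703609859260147281600 + 22735901617361966682910800 + 22306922341562684292667200 + 21893831187089301250210400 + 21495761529142223045661120 + 21111908644693254776988600 + 20741524282505653815988800 + 20383911794876245991575200 + 20038421764454614703582400 + 19704448068380371125189360 + 19381424329554463401825600 + 19068820711335843024376800 + 18766141017505115357323200 + 18472920064106597929865025 = 5608545117247941218745240051, so H_64 = 5608545117247941218745240051/1182266884102822267511361600; reducing by gcd(5608545117247941218745240051, 1182266884102822267511361600) = 9 gives 623171679694215690971693339/131362987122535807501262400 ≈ 4.74389. (The PNT-adjacent estimate ln(64) + γ ≈ 4.73610 matches within O(1/n).)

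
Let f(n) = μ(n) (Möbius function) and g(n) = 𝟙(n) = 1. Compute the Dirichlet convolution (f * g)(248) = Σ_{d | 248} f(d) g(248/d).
(μ * 𝟙)(248) = 0

Divisors of 248: [1, 2, 4, 8, 31, 62, 124, 248]. For each d | 248:
  d = 1: μ(1) · 𝟙(248/1) = 1 · 1 = 1
  d = 2: μ(2) · 𝟙(248/2) = -1 · 1 = -1
  d = 4: μ(4) · 𝟙(248/4) = 0 · 1 = 0
  d = 8: μ(8) · 𝟙(248/8) = 0 · 1 = 0
  d = 31: μ(31) · 𝟙(248/31) = -1 · 1 = -1
  d = 62: μ(62) · 𝟙(248/62) = 1 · 1 = 1
  d = 124: μ(124) · 𝟙(248/124) = 0 · 1 = 0
  d = 248: μ(248) · 𝟙(248/248) = 0 · 1 = 0
Summing: (μ * 𝟙)(248) = 1 + -1 + 0 + 0 + -1 + 1 + 0 + 0 = 0.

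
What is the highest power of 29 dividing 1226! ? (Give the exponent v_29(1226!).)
v_29(1226!) = 43

Legendre's formula: v_p(n!) = Σ_{k ≥ 1} ⌊n / p^k⌋. For p = 29, n = 1226, the terms are:
  ⌊1226/29^1⌋ = ⌊1226/29⌋ = 42
  ⌊1226/29^2⌋ = ⌊1226/841⌋ = 1
(the next term ⌊1226/29^3⌋ = 0, terminating the sum). Summing: v_29(1226!) = 42 + 1 = 43.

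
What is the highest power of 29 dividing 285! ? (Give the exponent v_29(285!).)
v_29(285!) = 9

Legendre's formula: v_p(n!) = Σ_{k ≥ 1} ⌊n / p^k⌋. For p = 29, n = 285, the terms are:
  ⌊285/29^1⌋ = ⌊285/29⌋ = 9
(the next term ⌊285/29^2⌋ = 0, terminating the sum). Summing: v_29(285!) = 9 = 9.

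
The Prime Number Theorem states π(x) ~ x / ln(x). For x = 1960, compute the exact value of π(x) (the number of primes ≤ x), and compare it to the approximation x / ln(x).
π(1960) = 297;  x/ln(x) ≈ 258.55;  relative error ≈ 12.95%.

Directly count primes up to 1960: π(1960) = 297. The PNT approximation gives 1960/ln(1960) ≈ 1960/7.58070 ≈ 258.55. Relative error (π(x) − x/ln(x)) / π(x) ≈ 12.95%; the approximation is known to undercount slightly (Li(x) is a better estimate).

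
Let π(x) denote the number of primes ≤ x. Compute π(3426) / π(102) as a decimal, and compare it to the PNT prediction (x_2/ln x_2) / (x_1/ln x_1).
π(3426)/π(102) = 480/26 ≈ 18.4615;  PNT prediction ≈ 19.0861.

π(102) = 26 and π(3426) = 480, so π(3426)/π(102) ≈ 18.4615. The PNT-predicted ratio is (3426/ln(3426)) / (102/ln(102)) ≈ 19.0861. The two agree to within a few percent, as expected.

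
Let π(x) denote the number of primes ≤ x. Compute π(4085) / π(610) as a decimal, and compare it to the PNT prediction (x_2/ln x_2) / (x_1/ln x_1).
π(4085)/π(610) = 562/111 ≈ 5.0631;  PNT prediction ≈ 5.1652.

π(610) = 111 and π(4085) = 562, so π(4085)/π(610) ≈ 5.0631. The PNT-predicted ratio is (4085/ln(4085)) / (610/ln(610)) ≈ 5.1652. The two agree to within a few percent, as expected.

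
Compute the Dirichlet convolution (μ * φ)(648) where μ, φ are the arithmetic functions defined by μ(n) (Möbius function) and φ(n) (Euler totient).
(μ * φ)(648) = 72

Divisors of 648: [1, 2, 3, 4, 6, 8, 9, 12, 18, 24, 27, 36, 54, 72, 81, 108, 162, 216, 324, 648]. For each d | 648:
  d = 1: μ(1) · φ(648/1) = 1 · 216 = 216
  d = 2: μ(2) · φ(648/2) = -1 · 108 = -108
  d = 3: μ(3) · φ(648/3) = -1 · 72 = -72
  d = 4: μ(4) · φ(648/4) = 0 · 54 = 0
  d = 6: μ(6) · φ(648/6) = 1 · 36 = 36
  d = 8: μ(8) · φ(648/8) = 0 · 54 = 0
  d = 9: μ(9) · φ(648/9) = 0 · 24 = 0
  d = 12: μ(12) · φ(648/12) = 0 · 18 = 0
  d = 18: μ(18) · φ(648/18) = 0 · 12 = 0
  d = 24: μ(24) · φ(648/24) = 0 · 18 = 0
  d = 27: μ(27) · φ(648/27) = 0 · 8 = 0
  d = 36: μ(36) · φ(648/36) = 0 · 6 = 0
  d = 54: μ(54) · φ(648/54) = 0 · 4 = 0
  d = 72: μ(72) · φ(648/72) = 0 · 6 = 0
  d = 81: μ(81) · φ(648/81) = 0 · 4 = 0
  d = 108: μ(108) · φ(648/108) = 0 · 2 = 0
  d = 162: μ(162) · φ(648/162) = 0 · 2 = 0
  d = 216: μ(216) · φ(648/216) = 0 · 2 = 0
  d = 324: μ(324) · φ(648/324) = 0 · 1 = 0
  d = 648: μ(648) · φ(648/648) = 0 · 1 = 0
Summing: (μ * φ)(648) = 216 + -108 + -72 + 0 + 36 + 0 + 0 + 0 + 0 + 0 + 0 + 0 + 0 + 0 + 0 + 0 + 0 + 0 + 0 + 0 = 72.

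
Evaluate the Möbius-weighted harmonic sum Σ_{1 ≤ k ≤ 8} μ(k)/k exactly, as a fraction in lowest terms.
Σ μ(k)/k = -1/105

Values of μ(k) for 1 ≤ k ≤ 8: μ(1) = 1, μ(2) = -1, μ(3) = -1, μ(5) = -1, μ(6) = 1, μ(7) = -1, with μ = 0 on non-squarefree integers. Summing μ(k)/k for k where μ(k) ≠ 0 gives -1/105 ≈ -0.0095. (PNT ⟺ this sum → 0 as n → ∞.)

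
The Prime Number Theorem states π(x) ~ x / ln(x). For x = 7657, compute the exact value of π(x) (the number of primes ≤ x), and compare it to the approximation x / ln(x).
π(7657) = 971;  x/ln(x) ≈ 856.16;  relative error ≈ 11.83%.

Directly count primes up to 7657: π(7657) = 971. The PNT approximation gives 7657/ln(7657) ≈ 7657/8.94338 ≈ 856.16. Relative error (π(x) − x/ln(x)) / π(x) ≈ 11.83%; the approximation is known to undercount slightly (Li(x) is a better estimate).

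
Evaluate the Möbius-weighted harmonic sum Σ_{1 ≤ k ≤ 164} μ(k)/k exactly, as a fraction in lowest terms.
Σ μ(k)/k = 74505990747655733376890176919471583349281305895342692670863053/5766152219975951659023630035336134306565384015606066319856068810

Values of μ(k) for 1 ≤ k ≤ 164: μ(1) = 1, μ(2) = -1, μ(3) = -1, μ(5) = -1, μ(6) = 1, μ(7) = -1, μ(10) = 1, μ(11) = -1, μ(13) = -1, μ(14) = 1, μ(15) = 1, μ(17) = -1, μ(19) = -1, μ(21) = 1, μ(22) = 1, μ(23) = -1, μ(26) = 1, μ(29) = -1, μ(30) = -1, μ(31) = -1, μ(33) = 1, μ(34) = 1, μ(35) = 1, μ(37) = -1, μ(38) = 1, μ(39) = 1, μ(41) = -1, μ(42) = -1, μ(43) = -1, μ(46) = 1, μ(47) = -1, μ(51) = 1, μ(53) = -1, μ(55) = 1, μ(57) = 1, μ(58) = 1, μ(59) = -1, μ(61) = -1, μ(62) = 1, μ(65) = 1, μ(66) = -1, μ(67) = -1, μ(69) = 1, μ(70) = -1, μ(71) = -1, μ(73) = -1, μ(74) = 1, μ(77) = 1, μ(78) = -1, μ(79) = -1, μ(82) = 1, μ(83) = -1, μ(85) = 1, μ(86) = 1, μ(87) = 1, μ(89) = -1, μ(91) = 1, μ(93) = 1, μ(94) = 1, μ(95) = 1, μ(97) = -1, μ(101) = -1, μ(102) = -1, μ(103) = -1, μ(105) = -1, μ(106) = 1, μ(107) = -1, μ(109) = -1, μ(110) = -1, μ(111) = 1, μ(113) = -1, μ(114) = -1, μ(115) = 1, μ(118) = 1, μ(119) = 1, μ(122) = 1, μ(123) = 1, μ(127) = -1, μ(129) = 1, μ(130) = -1, μ(131) = -1, μ(133) = 1, μ(134) = 1, μ(137) = -1, μ(138) = -1, μ(139) = -1, μ(141) = 1, μ(142) = 1, μ(143) = 1, μ(145) = 1, μ(146) = 1, μ(149) = -1, μ(151) = -1, μ(154) = -1, μ(155) = 1, μ(157) = -1, μ(158) = 1, μ(159) = 1, μ(161) = 1, μ(163) = -1, with μ = 0 on non-squarefree integers. Summing μ(k)/k for k where μ(k) ≠ 0 gives 74505990747655733376890176919471583349281305895342692670863053/5766152219975951659023630035336134306565384015606066319856068810 ≈ 0.0129. (PNT ⟺ this sum → 0 as n → ∞.)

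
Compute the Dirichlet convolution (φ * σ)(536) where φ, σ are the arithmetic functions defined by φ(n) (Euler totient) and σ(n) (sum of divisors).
(φ * σ)(536) = 4288

Divisors of 536: [1, 2, 4, 8, 67, 134, 268, 536]. For each d | 536:
  d = 1: φ(1) · σ(536/1) = 1 · 1020 = 1020
  d = 2: φ(2) · σ(536/2) = 1 · 476 = 476
  d = 4: φ(4) · σ(536/4) = 2 · 204 = 408
  d = 8: φ(8) · σ(536/8) = 4 · 68 = 272
  d = 67: φ(67) · σ(536/67) = 66 · 15 = 990
  d = 134: φ(134) · σ(536/134) = 66 · 7 = 462
  d = 268: φ(268) · σ(536/268) = 132 · 3 = 396
  d = 536: φ(536) · σ(536/536) = 264 · 1 = 264
Summing: (φ * σ)(536) = 1020 + 476 + 408 + 272 + 990 + 462 + 396 + 264 = 4288.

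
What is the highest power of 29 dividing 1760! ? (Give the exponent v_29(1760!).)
v_29(1760!) = 62

Legendre's formula: v_p(n!) = Σ_{k ≥ 1} ⌊n / p^k⌋. For p = 29, n = 1760, the terms are:
  ⌊1760/29^1⌋ = ⌊1760/29⌋ = 60
  ⌊1760/29^2⌋ = ⌊1760/841⌋ = 2
(the next term ⌊1760/29^3⌋ = 0, terminating the sum). Summing: v_29(1760!) = 60 + 2 = 62.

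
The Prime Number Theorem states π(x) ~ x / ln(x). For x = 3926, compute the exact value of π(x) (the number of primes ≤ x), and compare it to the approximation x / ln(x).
π(3926) = 544;  x/ln(x) ≈ 474.42;  relative error ≈ 12.79%.

Directly count primes up to 3926: π(3926) = 544. The PNT approximation gives 3926/ln(3926) ≈ 3926/8.27538 ≈ 474.42. Relative error (π(x) − x/ln(x)) / π(x) ≈ 12.79%; the approximation is known to undercount slightly (Li(x) is a better estimate).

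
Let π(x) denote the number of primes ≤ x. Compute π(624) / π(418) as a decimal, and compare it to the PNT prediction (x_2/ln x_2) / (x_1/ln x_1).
π(624)/π(418) = 114/80 ≈ 1.4250;  PNT prediction ≈ 1.3999.

π(418) = 80 and π(624) = 114, so π(624)/π(418) ≈ 1.4250. The PNT-predicted ratio is (624/ln(624)) / (418/ln(418)) ≈ 1.3999. The two agree to within a few percent, as expected.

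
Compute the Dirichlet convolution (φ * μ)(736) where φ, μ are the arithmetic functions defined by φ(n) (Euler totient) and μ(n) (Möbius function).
(φ * μ)(736) = 168

Divisors of 736: [1, 2, 4, 8, 16, 23, 32, 46, 92, 184, 368, 736]. For each d | 736:
  d = 1: φ(1) · μ(736/1) = 1 · 0 = 0
  d = 2: φ(2) · μ(736/2) = 1 · 0 = 0
  d = 4: φ(4) · μ(736/4) = 2 · 0 = 0
  d = 8: φ(8) · μ(736/8) = 4 · 0 = 0
  d = 16: φ(16) · μ(736/16) = 8 · 1 = 8
  d = 23: φ(23) · μ(736/23) = 22 · 0 = 0
  d = 32: φ(32) · μ(736/32) = 16 · -1 = -16
  d = 46: φ(46) · μ(736/46) = 22 · 0 = 0
  d = 92: φ(92) · μ(736/92) = 44 · 0 = 0
  d = 184: φ(184) · μ(736/184) = 88 · 0 = 0
  d = 368: φ(368) · μ(736/368) = 176 · -1 = -176
  d = 736: φ(736) · μ(736/736) = 352 · 1 = 352
Summing: (φ * μ)(736) = 0 + 0 + 0 + 0 + 8 + 0 + -16 + 0 + 0 + 0 + -176 + 352 = 168.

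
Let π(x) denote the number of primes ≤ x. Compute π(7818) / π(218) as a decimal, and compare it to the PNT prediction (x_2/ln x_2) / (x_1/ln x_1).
π(7818)/π(218) = 988/47 ≈ 21.0213;  PNT prediction ≈ 21.5414.

π(218) = 47 and π(7818) = 988, so π(7818)/π(218) ≈ 21.0213. The PNT-predicted ratio is (7818/ln(7818)) / (218/ln(218)) ≈ 21.5414. The two agree to within a few percent, as expected.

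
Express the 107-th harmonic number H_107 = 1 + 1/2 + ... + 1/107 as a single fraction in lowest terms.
H_107 = 81560682312293522125469128981858530591444536467/15521442759214556458772607587176753329489754560

Direct summation: H_107 = 1 + 1/2 + ... + 1/107. The least common denominator is lcm(1, ..., 107) = 77607213796072782293863037935883766647448772800; over this denominator the numerator is 77607213796072782293863037935883766647448772800 + 38803606898036391146931518967941883323724386400 + 25869071265357594097954345978627922215816257600 + 19401803449018195573465759483970941661862193200 + 15521442759214556458772607587176753329489754560 + 12934535632678797048977172989313961107908128800 + 11086744828010397470551862562269109521064110400 + 9700901724509097786732879741985470830931096600 + 8623023755119198032651448659542640738605419200 + 7760721379607278229386303793588376664744877280 + 7055201254188434753987548903262160604313524800 + 6467267816339398524488586494656980553954064400 + 5969785676620983253374079841221828203649905600 + 5543372414005198735275931281134554760532055200 + 5173814253071518819590869195725584443163251520 + 4850450862254548893366439870992735415465548300 + 4565130223298398958462531643287280391026398400 + 4311511877559599016325724329771320369302709600 + 4084590199793304331255949365046514034076251200 + 3880360689803639114693151896794188332372438640 + 3695581609336799156850620854089703173688036800 + 3527600627094217376993774451631080302156762400 + 3374226686785773143211436431994946375976033600 + 3233633908169699262244293247328490276977032200 + 3104288551842911291754521517435350665897950912 + 2984892838310491626687039920610914101824952800 + 2874341251706399344217149553180880246201806400 + 2771686207002599367637965640567277380266027600 + 2676110820554233872202173721927026436118923200 + 2586907126535759409795434597862792221581625760 + 2503458509550734912705259288254315053143508800 + 2425225431127274446683219935496367707732774150 + 2351733751396144917995849634420720201437841600 + 2282565111649199479231265821643640195513199200 + 2217348965602079494110372512453821904212822080 + 2155755938779799508162862164885660184651354800 + 2097492264758723845780082106375236936417534400 + 2042295099896652165627974682523257017038125600 + 1989928558873661084458026613740609401216635200 + 1940180344901819557346575948397094166186219320 + 1892858873074945909606415559411799186523140800 + 1847790804668399578425310427044851586844018400 + 1804818925490064704508442742694971317382529600 + 1763800313547108688496887225815540151078381200 + 1724604751023839606530289731908528147721083840 + 1687113343392886571605718215997473187988016800 + 1651217314810059197741766764593271630796782400 + 1616816954084849631122146623664245138488516100 + 1583820689715771067221694651752729931580587200 + 1552144275921455645877260758717675332948975456 + 1521710074432799652820843881095760130342132800 + 1492446419155245813343519960305457050912476400 + 1464287052756090231959679961054410691461297600 + 1437170625853199672108574776590440123100903200 + 1411040250837686950797509780652432120862704960 + 1385843103501299683818982820283638690133013800 + 1361530066597768110418649788348838011358750400 + 1338055410277116936101086860963513218059461600 + 1315376505018182750743441320947182485549979200 + 1293453563267879704897717298931396110790812880 + 1272249406492996431046935048129242076187684800 + 1251729254775367456352629644127157526571754400 + 1231860536445599718950206951363234391229345600 + 1212612715563637223341609967748183853866387075 + 1193957135324196650674815968244365640729981120 + 1175866875698072458997924817210360100718920800 + 1158316623821981825281537879640056218618638400 + 1141282555824599739615632910821820097756599600 + 1124742228928591047737145477331648791992011200 + 1108674482801039747055186256226910952106411040 + 1093059349240461722448775182195546009118996800 + 1077877969389899754081431082442830092325677400 + 1063112517754421675258397779943613241745873600 + 1048746132379361922890041053187618468208767200 + 1034762850614303763918173839145116888632650304 + 1021147549948326082813987341261628508519062800 + 1007885893455490679141078414751737229187646400 + 994964279436830542229013306870304700608317600 + 982369794886997244226114404251693248701883200 + 970090172450909778673287974198547083093109660 + 958113750568799781405716517726960082067268800 + 946429436537472954803207779705899593261570400 + 935026672241840750528470336576912851174081600 + 923895402334199789212655213522425793422009200 + 913026044659679791692506328657456078205279680 + 902409462745032352254221371347485658691264800 + 892036940184744624067391240642342145372974400 + 881900156773554344248443612907770075539190600 + 871991166248008789818685819504311984802795200 + 862302375511919803265144865954264073860541920 + 852826525231569036196297120174546886235700800 + 843556671696443285802859107998736593994008400 + 834486169850244970901753096084771684381169600 + 825608657405029598870883382296635815398391200 + 816918039958660866251189873009302806815250240 + 808408477042424815561073311832122569244258050 + 800074369031678167977969463256533676777822400 + 791910344857885533610847325876364965790293600 + 783911250465381639331949878140240067145947200 + 776072137960727822938630379358837666474487728 + 768388255406661210830327108276076897499492800 + 760855037216399826410421940547880065171066400 + 753468095107502740717116873163920064538337600 + 746223209577622906671759980152728525456238200 + 739116321867359831370124170817940634737607360 + 732143526378045115979839980527205345730648800 + 725301063514698899942645214354053893901390400 = 407803411561467610627345644909292652957222682335, so H_107 = 407803411561467610627345644909292652957222682335/77607213796072782293863037935883766647448772800; reducing by gcd(407803411561467610627345644909292652957222682335, 77607213796072782293863037935883766647448772800) = 5 gives 81560682312293522125469128981858530591444536467/15521442759214556458772607587176753329489754560 ≈ 5.25471. (The PNT-adjacent estimate ln(107) + γ ≈ 5.25004 matches within O(1/n).)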